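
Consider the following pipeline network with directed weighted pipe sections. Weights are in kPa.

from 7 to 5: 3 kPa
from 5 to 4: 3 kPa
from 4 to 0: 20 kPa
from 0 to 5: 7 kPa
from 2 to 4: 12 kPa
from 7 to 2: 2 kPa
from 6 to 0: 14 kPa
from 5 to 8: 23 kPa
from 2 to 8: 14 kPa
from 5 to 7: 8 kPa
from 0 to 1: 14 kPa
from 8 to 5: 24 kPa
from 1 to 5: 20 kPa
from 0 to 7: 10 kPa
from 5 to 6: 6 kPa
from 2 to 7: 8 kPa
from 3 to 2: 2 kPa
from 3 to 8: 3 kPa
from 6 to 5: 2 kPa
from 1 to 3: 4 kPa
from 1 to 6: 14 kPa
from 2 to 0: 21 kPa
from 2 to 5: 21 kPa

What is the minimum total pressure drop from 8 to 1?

58 kPa

Running Dijkstra from 8:
8: 0
5: 24  (via 8)
4: 27  (via 5)
6: 30  (via 5)
7: 32  (via 5)
2: 34  (via 7)
0: 44  (via 6)
1: 58  (via 0)
Shortest route: 8–5–6–0–1 = 58 kPa.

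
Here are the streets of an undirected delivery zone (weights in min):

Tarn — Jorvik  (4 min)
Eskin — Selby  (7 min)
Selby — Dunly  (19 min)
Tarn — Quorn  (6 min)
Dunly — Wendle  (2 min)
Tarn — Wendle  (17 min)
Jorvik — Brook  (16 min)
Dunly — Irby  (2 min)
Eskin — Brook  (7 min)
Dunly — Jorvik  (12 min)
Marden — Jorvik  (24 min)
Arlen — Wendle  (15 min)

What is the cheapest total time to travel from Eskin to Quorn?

Compare a few routes:
Eskin–Brook–Jorvik–Tarn–Quorn: 7+16+4+6 = 33
Eskin–Selby–Dunly–Wendle–Tarn–Quorn: 7+19+2+17+6 = 51
Eskin–Selby–Dunly–Jorvik–Tarn–Quorn: 7+19+12+4+6 = 48
Cheapest is Eskin–Brook–Jorvik–Tarn–Quorn at 33 min.

33 min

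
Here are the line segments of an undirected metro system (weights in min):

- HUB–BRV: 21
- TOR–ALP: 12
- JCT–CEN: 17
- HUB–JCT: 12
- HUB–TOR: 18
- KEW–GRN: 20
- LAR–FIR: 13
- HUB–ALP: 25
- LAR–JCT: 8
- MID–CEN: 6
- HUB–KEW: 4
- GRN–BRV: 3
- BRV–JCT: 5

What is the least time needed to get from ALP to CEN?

54 min

Candidate routes:
ALP–HUB–JCT–CEN: 25+12+17 = 54
ALP–HUB–BRV–JCT–CEN: 25+21+5+17 = 68
ALP–TOR–HUB–BRV–JCT–CEN: 12+18+21+5+17 = 73
ALP–TOR–HUB–JCT–CEN: 12+18+12+17 = 59
Cheapest is ALP–HUB–JCT–CEN at 54 min.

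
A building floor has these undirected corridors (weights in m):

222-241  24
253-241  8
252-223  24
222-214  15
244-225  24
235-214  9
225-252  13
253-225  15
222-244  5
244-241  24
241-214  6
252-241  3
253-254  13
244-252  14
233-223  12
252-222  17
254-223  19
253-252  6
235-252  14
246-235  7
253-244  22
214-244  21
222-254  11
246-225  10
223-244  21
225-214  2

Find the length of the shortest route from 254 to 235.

Settle nodes by increasing distance from 254:
254: 0
222: 11  (via 254)
253: 13  (via 254)
244: 16  (via 222)
223: 19  (via 254)
252: 19  (via 253)
241: 21  (via 253)
214: 26  (via 222)
225: 28  (via 253)
233: 31  (via 223)
235: 33  (via 252)
Shortest route: 254 → 253 → 252 → 235 = 33 m.

33 m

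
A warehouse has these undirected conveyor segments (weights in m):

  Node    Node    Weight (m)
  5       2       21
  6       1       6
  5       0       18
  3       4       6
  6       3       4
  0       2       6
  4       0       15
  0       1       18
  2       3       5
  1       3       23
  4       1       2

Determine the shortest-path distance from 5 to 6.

Shortest distances from 5:
5: 0
0: 18  (via 5)
2: 21  (via 5)
3: 26  (via 2)
6: 30  (via 3)
Shortest route: 5–2–3–6 = 30 m.

30 m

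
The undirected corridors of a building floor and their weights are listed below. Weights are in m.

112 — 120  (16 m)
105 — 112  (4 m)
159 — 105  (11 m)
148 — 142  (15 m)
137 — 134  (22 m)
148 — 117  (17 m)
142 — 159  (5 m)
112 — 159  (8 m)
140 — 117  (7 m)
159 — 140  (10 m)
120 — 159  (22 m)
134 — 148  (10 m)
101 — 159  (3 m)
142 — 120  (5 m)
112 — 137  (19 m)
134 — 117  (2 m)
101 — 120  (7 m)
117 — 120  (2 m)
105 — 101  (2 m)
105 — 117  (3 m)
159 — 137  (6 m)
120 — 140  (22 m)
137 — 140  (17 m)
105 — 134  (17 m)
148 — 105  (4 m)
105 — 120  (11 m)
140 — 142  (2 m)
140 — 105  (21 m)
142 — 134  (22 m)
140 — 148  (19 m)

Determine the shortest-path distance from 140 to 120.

7 m

Running Dijkstra from 140:
140: 0
142: 2  (via 140)
120: 7  (via 142)
Shortest route: 140 → 142 → 120 = 7 m.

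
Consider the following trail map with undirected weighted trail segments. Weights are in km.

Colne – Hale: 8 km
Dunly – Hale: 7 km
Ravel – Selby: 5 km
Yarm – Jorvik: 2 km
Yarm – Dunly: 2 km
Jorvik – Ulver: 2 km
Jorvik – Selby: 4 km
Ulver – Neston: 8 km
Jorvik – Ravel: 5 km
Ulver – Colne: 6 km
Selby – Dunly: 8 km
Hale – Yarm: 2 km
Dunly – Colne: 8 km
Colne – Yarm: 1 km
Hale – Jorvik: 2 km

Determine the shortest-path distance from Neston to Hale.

12 km

Running Dijkstra from Neston:
Neston: 0
Ulver: 8  (via Neston)
Jorvik: 10  (via Ulver)
Hale: 12  (via Jorvik)
Shortest route: Neston → Ulver → Jorvik → Hale = 12 km.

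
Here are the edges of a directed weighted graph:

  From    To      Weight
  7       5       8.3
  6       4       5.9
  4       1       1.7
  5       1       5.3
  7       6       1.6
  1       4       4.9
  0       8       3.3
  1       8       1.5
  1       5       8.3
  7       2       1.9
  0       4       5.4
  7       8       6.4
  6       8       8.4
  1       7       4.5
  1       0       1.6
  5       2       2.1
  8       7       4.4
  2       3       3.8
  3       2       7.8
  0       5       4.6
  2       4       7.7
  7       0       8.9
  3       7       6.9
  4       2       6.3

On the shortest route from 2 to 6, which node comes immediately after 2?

3

Candidate routes:
2 - 4 - 1 - 8 - 7 - 6: 7.7+1.7+1.5+4.4+1.6 = 16.9
2 - 4 - 1 - 7 - 6: 7.7+1.7+4.5+1.6 = 15.5
2 - 3 - 7 - 6: 3.8+6.9+1.6 = 12.3
2 - 4 - 1 - 0 - 8 - 7 - 6: 7.7+1.7+1.6+3.3+4.4+1.6 = 20.3
The minimum is 12.3 via 2 - 3 - 7 - 6.
So from 2 the first move is to 3.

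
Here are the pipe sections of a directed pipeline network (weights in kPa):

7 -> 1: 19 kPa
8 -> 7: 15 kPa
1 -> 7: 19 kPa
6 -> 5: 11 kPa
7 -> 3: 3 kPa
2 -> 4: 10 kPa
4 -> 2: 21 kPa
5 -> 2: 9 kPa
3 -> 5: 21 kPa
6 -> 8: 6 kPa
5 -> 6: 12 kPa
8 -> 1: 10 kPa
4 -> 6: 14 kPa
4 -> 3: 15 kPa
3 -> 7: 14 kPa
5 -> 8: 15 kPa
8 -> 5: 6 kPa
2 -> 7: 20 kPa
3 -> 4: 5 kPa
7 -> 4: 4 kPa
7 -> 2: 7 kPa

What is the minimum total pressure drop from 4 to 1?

30 kPa

Compare a few routes:
4 - 6 - 8 - 1: 14+6+10 = 30
4 - 6 - 5 - 8 - 1: 14+11+15+10 = 50
4 - 3 - 7 - 1: 15+14+19 = 48
Cheapest is 4 - 6 - 8 - 1 at 30 kPa.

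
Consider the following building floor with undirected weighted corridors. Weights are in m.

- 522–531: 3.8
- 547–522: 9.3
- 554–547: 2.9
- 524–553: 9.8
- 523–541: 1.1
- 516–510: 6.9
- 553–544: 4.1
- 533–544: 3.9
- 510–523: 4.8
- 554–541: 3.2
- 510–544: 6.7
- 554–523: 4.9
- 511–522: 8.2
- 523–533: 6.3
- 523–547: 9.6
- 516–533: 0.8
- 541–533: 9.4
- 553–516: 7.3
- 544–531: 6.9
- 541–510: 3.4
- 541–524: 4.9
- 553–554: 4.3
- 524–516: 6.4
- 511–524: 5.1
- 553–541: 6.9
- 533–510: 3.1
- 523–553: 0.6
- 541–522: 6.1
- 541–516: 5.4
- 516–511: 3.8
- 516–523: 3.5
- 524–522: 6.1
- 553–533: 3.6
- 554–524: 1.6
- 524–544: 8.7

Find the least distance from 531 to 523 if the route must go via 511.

19.3 m

Best 531 to 511: 531–522–511 costing 12
Shortest 511→523: 511–516–523 = 7.3
Total via 511: 12 + 7.3 = 19.3 m.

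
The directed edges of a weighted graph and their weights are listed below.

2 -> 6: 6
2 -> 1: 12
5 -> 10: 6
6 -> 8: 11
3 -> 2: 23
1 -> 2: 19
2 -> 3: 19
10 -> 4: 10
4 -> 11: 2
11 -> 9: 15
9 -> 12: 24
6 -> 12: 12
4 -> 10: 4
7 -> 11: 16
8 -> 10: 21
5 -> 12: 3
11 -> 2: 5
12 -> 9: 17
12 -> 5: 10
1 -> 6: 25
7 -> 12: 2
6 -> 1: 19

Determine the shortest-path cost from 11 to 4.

Settle nodes by increasing distance from 11:
11: 0
2: 5  (via 11)
6: 11  (via 2)
9: 15  (via 11)
1: 17  (via 2)
8: 22  (via 6)
12: 23  (via 6)
3: 24  (via 2)
5: 33  (via 12)
10: 39  (via 5)
4: 49  (via 10)
Shortest route: 11–2–6–12–5–10–4 = 49.

49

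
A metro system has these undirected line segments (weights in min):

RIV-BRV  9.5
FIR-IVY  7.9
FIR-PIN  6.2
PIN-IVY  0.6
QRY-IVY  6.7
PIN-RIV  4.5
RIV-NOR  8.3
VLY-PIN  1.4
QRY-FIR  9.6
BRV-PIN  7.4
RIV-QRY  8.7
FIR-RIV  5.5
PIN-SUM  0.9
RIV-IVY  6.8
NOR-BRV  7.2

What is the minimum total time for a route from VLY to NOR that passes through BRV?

16 min

Best VLY to BRV: VLY–PIN–BRV costing 8.8
Shortest BRV→NOR: BRV–NOR = 7.2
Total via BRV: 8.8 + 7.2 = 16 min.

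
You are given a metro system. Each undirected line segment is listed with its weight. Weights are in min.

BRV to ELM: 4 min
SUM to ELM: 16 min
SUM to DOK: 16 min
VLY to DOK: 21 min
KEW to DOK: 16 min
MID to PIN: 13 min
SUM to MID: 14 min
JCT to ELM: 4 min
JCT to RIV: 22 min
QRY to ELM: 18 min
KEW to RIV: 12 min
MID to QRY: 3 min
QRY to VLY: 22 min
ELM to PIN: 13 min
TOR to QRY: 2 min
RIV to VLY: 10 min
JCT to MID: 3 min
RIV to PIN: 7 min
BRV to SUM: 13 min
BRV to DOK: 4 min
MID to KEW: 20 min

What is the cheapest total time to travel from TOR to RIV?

Settle nodes by increasing distance from TOR:
TOR: 0
QRY: 2  (via TOR)
MID: 5  (via QRY)
JCT: 8  (via MID)
ELM: 12  (via JCT)
BRV: 16  (via ELM)
PIN: 18  (via MID)
SUM: 19  (via MID)
DOK: 20  (via BRV)
VLY: 24  (via QRY)
RIV: 25  (via PIN)
Shortest route: TOR → QRY → MID → PIN → RIV = 25 min.

25 min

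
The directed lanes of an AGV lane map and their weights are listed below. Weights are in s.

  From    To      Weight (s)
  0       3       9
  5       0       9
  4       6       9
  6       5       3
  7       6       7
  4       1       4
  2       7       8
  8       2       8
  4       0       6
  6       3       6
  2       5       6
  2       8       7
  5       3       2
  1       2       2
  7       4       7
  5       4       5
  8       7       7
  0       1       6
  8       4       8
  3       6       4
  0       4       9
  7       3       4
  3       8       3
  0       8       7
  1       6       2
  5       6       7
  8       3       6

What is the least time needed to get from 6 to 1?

Running Dijkstra from 6:
6: 0
5: 3  (via 6)
3: 5  (via 5)
4: 8  (via 5)
8: 8  (via 3)
0: 12  (via 5)
1: 12  (via 4)
Shortest route: 6 → 5 → 4 → 1 = 12 s.

12 s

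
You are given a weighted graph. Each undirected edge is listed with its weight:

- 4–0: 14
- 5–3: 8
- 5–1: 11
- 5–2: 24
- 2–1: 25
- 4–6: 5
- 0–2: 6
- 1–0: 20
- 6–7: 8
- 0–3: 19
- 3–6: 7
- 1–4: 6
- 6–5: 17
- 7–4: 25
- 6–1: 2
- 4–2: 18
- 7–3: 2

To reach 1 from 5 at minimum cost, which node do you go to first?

1

Candidate routes:
5–1: 11 = 11
5–3–6–1: 8+7+2 = 17
Cheapest is 5–1 at 11.
So from 5 the first move is to 1.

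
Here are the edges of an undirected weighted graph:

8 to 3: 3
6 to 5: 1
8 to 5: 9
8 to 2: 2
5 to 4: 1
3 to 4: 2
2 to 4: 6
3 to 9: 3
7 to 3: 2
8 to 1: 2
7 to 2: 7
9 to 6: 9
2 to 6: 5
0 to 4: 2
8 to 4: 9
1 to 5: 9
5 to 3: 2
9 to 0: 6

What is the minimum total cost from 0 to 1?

Running Dijkstra from 0:
0: 0
4: 2  (via 0)
5: 3  (via 4)
3: 4  (via 4)
6: 4  (via 5)
7: 6  (via 3)
9: 6  (via 0)
8: 7  (via 3)
2: 8  (via 4)
1: 9  (via 8)
Shortest route: 0 → 4 → 3 → 8 → 1 = 9.

9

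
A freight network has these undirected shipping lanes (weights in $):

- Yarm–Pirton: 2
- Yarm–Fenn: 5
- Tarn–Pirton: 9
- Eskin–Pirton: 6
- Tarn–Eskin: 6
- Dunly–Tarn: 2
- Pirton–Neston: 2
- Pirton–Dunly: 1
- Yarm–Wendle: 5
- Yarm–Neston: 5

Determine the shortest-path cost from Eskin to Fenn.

Settle nodes by increasing distance from Eskin:
Eskin: 0
Pirton: 6  (via Eskin)
Tarn: 6  (via Eskin)
Dunly: 7  (via Pirton)
Yarm: 8  (via Pirton)
Neston: 8  (via Pirton)
Fenn: 13  (via Yarm)
Shortest route: Eskin → Pirton → Yarm → Fenn = $13.

$13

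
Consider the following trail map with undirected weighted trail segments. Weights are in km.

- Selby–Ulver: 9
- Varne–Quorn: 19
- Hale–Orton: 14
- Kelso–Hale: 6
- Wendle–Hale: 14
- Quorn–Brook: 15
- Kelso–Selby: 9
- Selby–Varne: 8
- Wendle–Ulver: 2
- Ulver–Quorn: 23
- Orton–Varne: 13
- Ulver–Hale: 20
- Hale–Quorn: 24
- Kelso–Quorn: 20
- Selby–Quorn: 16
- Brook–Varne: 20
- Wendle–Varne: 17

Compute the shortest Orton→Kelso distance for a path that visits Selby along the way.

30 km

Shortest Orton→Selby: Orton → Varne → Selby = 21
Best Selby to Kelso: Selby → Kelso costing 9
Total via Selby: 21 + 9 = 30 km.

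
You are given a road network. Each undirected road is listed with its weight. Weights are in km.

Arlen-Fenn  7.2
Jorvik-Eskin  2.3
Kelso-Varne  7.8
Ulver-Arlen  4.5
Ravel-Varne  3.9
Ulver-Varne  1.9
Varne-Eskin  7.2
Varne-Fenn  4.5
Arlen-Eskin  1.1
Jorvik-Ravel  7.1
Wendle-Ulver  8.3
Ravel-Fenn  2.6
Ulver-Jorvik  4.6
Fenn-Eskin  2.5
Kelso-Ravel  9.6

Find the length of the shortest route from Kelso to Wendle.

Enumerating some paths:
Kelso → Ravel → Varne → Ulver → Wendle: 9.6+3.9+1.9+8.3 = 23.7
Kelso → Varne → Ulver → Wendle: 7.8+1.9+8.3 = 18
Cheapest is Kelso → Varne → Ulver → Wendle at 18 km.

18 km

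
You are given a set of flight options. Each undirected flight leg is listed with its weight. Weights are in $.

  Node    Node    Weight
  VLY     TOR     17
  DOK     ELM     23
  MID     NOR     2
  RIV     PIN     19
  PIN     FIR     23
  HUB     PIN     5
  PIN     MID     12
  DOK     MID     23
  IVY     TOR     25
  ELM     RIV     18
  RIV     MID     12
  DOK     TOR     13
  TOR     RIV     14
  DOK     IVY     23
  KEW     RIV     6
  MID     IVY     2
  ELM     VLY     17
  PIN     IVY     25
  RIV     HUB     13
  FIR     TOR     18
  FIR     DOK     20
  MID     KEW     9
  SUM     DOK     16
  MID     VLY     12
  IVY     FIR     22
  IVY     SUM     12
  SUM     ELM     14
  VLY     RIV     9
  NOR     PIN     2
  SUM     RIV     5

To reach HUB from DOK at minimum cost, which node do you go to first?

MID

Compare a few routes:
DOK–SUM–IVY–MID–NOR–PIN–HUB: 16+12+2+2+2+5 = 39
DOK–IVY–MID–NOR–PIN–HUB: 23+2+2+2+5 = 34
DOK–SUM–RIV–HUB: 16+5+13 = 34
DOK–MID–NOR–PIN–HUB: 23+2+2+5 = 32
The minimum is $32 via DOK–MID–NOR–PIN–HUB.
So from DOK the first move is to MID.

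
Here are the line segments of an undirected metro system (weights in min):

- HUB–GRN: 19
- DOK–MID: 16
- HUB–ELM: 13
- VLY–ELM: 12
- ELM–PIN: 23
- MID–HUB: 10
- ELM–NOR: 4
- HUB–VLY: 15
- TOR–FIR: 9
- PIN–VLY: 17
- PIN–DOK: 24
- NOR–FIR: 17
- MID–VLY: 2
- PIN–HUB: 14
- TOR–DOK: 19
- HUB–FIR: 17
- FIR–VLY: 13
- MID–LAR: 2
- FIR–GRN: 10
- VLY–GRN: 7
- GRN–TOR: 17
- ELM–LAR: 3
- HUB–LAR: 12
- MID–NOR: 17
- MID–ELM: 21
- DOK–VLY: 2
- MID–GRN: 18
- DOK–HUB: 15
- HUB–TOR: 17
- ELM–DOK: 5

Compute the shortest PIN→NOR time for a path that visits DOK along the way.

28 min

Shortest PIN→DOK: PIN–VLY–DOK = 19
Best DOK to NOR: DOK–ELM–NOR costing 9
Total via DOK: 19 + 9 = 28 min.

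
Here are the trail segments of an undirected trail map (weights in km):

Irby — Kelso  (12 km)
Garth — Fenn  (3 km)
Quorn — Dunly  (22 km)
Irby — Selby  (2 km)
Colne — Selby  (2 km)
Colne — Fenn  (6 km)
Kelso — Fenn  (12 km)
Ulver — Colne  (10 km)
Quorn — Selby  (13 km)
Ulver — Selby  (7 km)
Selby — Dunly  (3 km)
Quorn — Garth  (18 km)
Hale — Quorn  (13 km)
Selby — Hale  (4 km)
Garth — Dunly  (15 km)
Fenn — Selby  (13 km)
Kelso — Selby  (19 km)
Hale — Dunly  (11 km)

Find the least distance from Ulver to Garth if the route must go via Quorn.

Shortest Ulver→Quorn: Ulver–Selby–Quorn = 20
Shortest Quorn→Garth: Quorn–Garth = 18
Total via Quorn: 20 + 18 = 38 km.

38 km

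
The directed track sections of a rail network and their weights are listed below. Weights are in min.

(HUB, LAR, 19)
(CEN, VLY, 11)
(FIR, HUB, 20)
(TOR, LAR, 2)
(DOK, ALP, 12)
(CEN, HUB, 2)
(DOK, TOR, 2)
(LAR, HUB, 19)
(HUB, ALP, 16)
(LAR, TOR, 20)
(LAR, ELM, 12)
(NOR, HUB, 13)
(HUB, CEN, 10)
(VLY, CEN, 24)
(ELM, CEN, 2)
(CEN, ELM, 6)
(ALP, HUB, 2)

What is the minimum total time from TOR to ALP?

Candidate routes:
TOR → LAR → ELM → CEN → HUB → ALP: 2+12+2+2+16 = 34
TOR → LAR → HUB → ALP: 2+19+16 = 37
The minimum is 34 min via TOR → LAR → ELM → CEN → HUB → ALP.

34 min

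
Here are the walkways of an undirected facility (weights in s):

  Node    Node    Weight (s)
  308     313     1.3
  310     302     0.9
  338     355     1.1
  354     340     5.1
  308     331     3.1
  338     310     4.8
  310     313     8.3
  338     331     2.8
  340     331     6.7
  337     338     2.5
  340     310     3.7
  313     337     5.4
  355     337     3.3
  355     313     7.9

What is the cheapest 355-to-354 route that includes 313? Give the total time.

Best 355 to 313: 355–313 costing 7.9
Best 313 to 354: 313–308–331–340–354 costing 16.2
Total via 313: 7.9 + 16.2 = 24.1 s.

24.1 s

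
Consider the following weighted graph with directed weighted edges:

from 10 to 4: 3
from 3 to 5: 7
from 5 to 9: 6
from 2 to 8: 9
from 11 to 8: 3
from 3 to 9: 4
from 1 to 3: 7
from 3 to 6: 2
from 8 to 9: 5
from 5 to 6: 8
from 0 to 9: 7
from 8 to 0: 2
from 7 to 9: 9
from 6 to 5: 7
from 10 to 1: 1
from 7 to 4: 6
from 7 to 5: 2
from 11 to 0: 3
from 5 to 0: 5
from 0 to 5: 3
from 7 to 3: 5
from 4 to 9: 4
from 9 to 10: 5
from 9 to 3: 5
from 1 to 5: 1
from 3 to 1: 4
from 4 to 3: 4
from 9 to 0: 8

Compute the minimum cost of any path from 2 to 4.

Shortest distances from 2:
2: 0
8: 9  (via 2)
0: 11  (via 8)
5: 14  (via 0)
9: 14  (via 8)
3: 19  (via 9)
10: 19  (via 9)
1: 20  (via 10)
6: 21  (via 3)
4: 22  (via 10)
Shortest route: 2 → 8 → 9 → 10 → 4 = 22.

22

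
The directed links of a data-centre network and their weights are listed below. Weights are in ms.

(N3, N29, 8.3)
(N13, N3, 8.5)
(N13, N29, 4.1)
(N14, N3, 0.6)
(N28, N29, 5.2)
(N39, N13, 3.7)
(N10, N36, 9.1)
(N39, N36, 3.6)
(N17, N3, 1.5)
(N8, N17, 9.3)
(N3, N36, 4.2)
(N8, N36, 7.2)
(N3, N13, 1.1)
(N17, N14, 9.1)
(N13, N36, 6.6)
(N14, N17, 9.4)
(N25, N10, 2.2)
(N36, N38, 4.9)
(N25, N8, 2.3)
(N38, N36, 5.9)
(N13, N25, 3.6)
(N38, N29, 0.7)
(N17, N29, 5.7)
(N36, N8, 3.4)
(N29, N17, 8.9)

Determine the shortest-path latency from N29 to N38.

Running Dijkstra from N29:
N29: 0
N17: 8.9  (via N29)
N3: 10.4  (via N17)
N13: 11.5  (via N3)
N36: 14.6  (via N3)
N25: 15.1  (via N13)
N10: 17.3  (via N25)
N8: 17.4  (via N25)
N14: 18  (via N17)
N38: 19.5  (via N36)
Shortest route: N29 → N17 → N3 → N36 → N38 = 19.5 ms.

19.5 ms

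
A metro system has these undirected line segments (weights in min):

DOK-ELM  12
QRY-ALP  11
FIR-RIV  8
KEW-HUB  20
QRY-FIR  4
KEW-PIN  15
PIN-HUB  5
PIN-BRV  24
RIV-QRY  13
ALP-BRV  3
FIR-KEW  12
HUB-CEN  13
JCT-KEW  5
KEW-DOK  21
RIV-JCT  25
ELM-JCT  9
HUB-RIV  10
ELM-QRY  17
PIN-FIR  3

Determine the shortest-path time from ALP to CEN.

36 min

Enumerating some paths:
ALP → QRY → RIV → HUB → CEN: 11+13+10+13 = 47
ALP → QRY → FIR → PIN → HUB → CEN: 11+4+3+5+13 = 36
ALP → BRV → PIN → HUB → CEN: 3+24+5+13 = 45
ALP → QRY → FIR → RIV → HUB → CEN: 11+4+8+10+13 = 46
The minimum is 36 min via ALP → QRY → FIR → PIN → HUB → CEN.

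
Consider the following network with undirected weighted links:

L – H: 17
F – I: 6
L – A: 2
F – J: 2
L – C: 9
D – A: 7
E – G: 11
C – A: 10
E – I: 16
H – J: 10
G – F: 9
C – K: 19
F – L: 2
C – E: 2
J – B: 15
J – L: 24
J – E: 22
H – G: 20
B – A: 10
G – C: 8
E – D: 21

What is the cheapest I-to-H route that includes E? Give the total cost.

41

Shortest I→E: I–E = 16
Best E to H: E–C–L–F–J–H costing 25
Total via E: 16 + 25 = 41.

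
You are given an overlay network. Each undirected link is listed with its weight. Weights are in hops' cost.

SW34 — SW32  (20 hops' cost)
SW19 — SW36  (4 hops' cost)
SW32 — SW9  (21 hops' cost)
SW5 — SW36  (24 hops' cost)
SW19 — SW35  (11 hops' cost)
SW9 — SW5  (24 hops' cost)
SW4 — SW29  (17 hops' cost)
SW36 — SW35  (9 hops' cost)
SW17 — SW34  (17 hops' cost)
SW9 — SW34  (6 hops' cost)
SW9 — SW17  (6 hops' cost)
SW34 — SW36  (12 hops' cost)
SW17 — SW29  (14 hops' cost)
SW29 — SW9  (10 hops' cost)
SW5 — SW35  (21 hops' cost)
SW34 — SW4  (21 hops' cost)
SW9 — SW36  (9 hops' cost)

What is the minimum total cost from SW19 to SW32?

Shortest distances from SW19:
SW19: 0
SW36: 4  (via SW19)
SW35: 11  (via SW19)
SW9: 13  (via SW36)
SW34: 16  (via SW36)
SW17: 19  (via SW9)
SW29: 23  (via SW9)
SW5: 28  (via SW36)
SW32: 34  (via SW9)
Shortest route: SW19–SW36–SW9–SW32 = 34 hops' cost.

34 hops' cost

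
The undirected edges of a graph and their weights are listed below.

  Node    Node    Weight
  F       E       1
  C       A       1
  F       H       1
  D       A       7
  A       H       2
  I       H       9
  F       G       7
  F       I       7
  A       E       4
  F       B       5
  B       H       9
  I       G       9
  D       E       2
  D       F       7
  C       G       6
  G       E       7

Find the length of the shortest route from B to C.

Compare a few routes:
B → F → E → A → C: 5+1+4+1 = 11
B → F → H → A → C: 5+1+2+1 = 9
The minimum is 9 via B → F → H → A → C.

9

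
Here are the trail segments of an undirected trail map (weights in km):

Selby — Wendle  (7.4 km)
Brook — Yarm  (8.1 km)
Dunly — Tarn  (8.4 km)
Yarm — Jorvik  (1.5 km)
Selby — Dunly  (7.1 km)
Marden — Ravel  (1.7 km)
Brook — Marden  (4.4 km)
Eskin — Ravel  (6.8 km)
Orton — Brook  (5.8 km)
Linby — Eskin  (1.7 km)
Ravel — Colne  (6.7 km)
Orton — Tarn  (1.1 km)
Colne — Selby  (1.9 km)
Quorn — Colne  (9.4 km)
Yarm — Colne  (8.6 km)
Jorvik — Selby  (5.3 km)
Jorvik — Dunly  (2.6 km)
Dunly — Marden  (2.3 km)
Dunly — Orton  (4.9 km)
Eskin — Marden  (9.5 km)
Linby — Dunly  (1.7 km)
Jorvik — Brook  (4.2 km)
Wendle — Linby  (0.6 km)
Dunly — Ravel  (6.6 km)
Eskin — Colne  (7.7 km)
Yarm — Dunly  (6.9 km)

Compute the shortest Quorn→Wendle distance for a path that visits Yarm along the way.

24.4 km

Shortest Quorn→Yarm: Quorn → Colne → Yarm = 18
Best Yarm to Wendle: Yarm → Jorvik → Dunly → Linby → Wendle costing 6.4
Total via Yarm: 18 + 6.4 = 24.4 km.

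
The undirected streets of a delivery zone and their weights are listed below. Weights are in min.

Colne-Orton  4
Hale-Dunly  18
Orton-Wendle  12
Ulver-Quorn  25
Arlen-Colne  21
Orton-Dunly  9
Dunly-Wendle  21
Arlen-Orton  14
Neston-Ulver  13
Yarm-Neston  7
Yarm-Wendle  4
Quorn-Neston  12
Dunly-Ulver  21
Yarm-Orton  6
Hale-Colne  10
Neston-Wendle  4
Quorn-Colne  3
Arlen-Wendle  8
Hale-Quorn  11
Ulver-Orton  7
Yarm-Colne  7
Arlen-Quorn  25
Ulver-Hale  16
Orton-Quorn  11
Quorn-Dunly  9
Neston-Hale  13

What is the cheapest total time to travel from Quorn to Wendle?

Settle nodes by increasing distance from Quorn:
Quorn: 0
Colne: 3  (via Quorn)
Orton: 7  (via Colne)
Dunly: 9  (via Quorn)
Yarm: 10  (via Colne)
Hale: 11  (via Quorn)
Neston: 12  (via Quorn)
Ulver: 14  (via Orton)
Wendle: 14  (via Yarm)
Shortest route: Quorn → Colne → Yarm → Wendle = 14 min.

14 min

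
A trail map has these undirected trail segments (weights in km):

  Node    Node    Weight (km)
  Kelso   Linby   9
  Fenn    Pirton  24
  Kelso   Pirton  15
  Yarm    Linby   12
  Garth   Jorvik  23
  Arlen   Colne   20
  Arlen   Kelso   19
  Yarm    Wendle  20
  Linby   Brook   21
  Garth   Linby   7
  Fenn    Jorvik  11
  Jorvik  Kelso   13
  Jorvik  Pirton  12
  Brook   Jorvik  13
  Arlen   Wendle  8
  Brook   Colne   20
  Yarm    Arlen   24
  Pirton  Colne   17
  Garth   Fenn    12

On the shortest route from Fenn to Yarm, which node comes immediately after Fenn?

Enumerating some paths:
Fenn–Jorvik–Garth–Linby–Yarm: 11+23+7+12 = 53
Fenn–Garth–Linby–Yarm: 12+7+12 = 31
Fenn–Jorvik–Brook–Linby–Yarm: 11+13+21+12 = 57
Fenn–Jorvik–Kelso–Linby–Yarm: 11+13+9+12 = 45
The minimum is 31 km via Fenn–Garth–Linby–Yarm.
So from Fenn the first move is to Garth.

Garth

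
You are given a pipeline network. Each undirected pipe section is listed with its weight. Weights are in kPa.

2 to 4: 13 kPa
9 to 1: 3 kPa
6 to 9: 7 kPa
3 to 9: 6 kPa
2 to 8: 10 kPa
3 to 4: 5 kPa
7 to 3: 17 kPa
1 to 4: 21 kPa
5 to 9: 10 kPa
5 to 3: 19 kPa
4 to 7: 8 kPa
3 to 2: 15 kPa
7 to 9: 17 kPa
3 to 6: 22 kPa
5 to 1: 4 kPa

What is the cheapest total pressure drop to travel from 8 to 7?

31 kPa

Running Dijkstra from 8:
8: 0
2: 10  (via 8)
4: 23  (via 2)
3: 25  (via 2)
7: 31  (via 4)
Shortest route: 8–2–4–7 = 31 kPa.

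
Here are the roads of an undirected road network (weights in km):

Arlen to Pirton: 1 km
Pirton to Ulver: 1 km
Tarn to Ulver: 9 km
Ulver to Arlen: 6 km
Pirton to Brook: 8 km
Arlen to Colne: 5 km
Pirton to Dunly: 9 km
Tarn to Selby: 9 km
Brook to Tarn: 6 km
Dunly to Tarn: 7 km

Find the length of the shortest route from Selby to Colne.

25 km

Compare a few routes:
Selby → Tarn → Ulver → Arlen → Colne: 9+9+6+5 = 29
Selby → Tarn → Brook → Pirton → Arlen → Colne: 9+6+8+1+5 = 29
Selby → Tarn → Dunly → Pirton → Arlen → Colne: 9+7+9+1+5 = 31
Selby → Tarn → Ulver → Pirton → Arlen → Colne: 9+9+1+1+5 = 25
Cheapest is Selby → Tarn → Ulver → Pirton → Arlen → Colne at 25 km.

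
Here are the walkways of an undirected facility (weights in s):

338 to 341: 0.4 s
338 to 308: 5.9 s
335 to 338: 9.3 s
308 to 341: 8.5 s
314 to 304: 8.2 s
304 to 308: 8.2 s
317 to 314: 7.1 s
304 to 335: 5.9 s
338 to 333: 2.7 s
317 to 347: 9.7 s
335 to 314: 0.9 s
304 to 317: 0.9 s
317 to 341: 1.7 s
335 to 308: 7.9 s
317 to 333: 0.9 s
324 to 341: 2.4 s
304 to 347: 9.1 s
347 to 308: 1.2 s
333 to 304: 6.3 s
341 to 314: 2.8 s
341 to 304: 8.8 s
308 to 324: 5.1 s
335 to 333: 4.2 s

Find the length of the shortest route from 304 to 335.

Settle nodes by increasing distance from 304:
304: 0
317: 0.9  (via 304)
333: 1.8  (via 317)
341: 2.6  (via 317)
338: 3  (via 341)
324: 5  (via 341)
314: 5.4  (via 341)
335: 5.9  (via 304)
Shortest route: 304 → 335 = 5.9 s.

5.9 s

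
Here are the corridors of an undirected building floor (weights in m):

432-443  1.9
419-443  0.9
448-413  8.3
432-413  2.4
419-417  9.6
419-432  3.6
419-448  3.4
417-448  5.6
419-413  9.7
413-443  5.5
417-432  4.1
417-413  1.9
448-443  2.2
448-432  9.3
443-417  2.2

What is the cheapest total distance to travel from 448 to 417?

Compare a few routes:
448 → 443 → 417: 2.2+2.2 = 4.4
448 → 417: 5.6 = 5.6
448 → 419 → 443 → 417: 3.4+0.9+2.2 = 6.5
Cheapest is 448 → 443 → 417 at 4.4 m.

4.4 m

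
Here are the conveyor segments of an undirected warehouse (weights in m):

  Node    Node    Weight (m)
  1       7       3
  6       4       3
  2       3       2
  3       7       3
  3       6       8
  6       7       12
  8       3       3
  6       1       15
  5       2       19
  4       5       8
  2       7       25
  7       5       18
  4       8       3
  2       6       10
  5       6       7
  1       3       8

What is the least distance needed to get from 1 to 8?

9 m

Enumerating some paths:
1–3–8: 8+3 = 11
1–7–3–8: 3+3+3 = 9
Cheapest is 1–7–3–8 at 9 m.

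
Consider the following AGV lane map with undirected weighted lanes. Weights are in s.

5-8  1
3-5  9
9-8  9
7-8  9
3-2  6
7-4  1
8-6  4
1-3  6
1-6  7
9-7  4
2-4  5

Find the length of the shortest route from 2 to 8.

15 s

Running Dijkstra from 2:
2: 0
4: 5  (via 2)
3: 6  (via 2)
7: 6  (via 4)
9: 10  (via 7)
1: 12  (via 3)
5: 15  (via 3)
8: 15  (via 7)
Shortest route: 2 → 4 → 7 → 8 = 15 s.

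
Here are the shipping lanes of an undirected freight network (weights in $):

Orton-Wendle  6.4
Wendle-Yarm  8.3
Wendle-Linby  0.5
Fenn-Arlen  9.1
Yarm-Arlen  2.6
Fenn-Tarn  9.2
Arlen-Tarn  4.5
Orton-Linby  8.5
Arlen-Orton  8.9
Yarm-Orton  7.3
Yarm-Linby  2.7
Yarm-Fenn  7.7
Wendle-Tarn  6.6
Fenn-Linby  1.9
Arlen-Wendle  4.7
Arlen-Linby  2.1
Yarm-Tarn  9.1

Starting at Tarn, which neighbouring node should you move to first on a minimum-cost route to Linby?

Enumerating some paths:
Tarn–Arlen–Linby: 4.5+2.1 = 6.6
Tarn–Wendle–Linby: 6.6+0.5 = 7.1
The minimum is $6.6 via Tarn–Arlen–Linby.
So from Tarn the first move is to Arlen.

Arlen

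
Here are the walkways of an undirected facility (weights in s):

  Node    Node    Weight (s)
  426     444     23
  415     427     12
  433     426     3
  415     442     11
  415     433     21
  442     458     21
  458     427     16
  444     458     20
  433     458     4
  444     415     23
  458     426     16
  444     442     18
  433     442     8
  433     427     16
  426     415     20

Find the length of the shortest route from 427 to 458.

Running Dijkstra from 427:
427: 0
415: 12  (via 427)
458: 16  (via 427)
Shortest route: 427 → 458 = 16 s.

16 s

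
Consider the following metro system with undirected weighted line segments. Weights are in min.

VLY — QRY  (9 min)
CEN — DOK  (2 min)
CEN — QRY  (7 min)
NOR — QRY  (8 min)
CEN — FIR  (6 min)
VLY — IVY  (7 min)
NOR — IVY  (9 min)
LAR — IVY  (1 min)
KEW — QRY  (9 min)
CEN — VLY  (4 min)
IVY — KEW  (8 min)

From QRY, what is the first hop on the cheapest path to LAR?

VLY

Candidate routes:
QRY–KEW–IVY–LAR: 9+8+1 = 18
QRY–VLY–IVY–LAR: 9+7+1 = 17
Cheapest is QRY–VLY–IVY–LAR at 17 min.
So from QRY the first move is to VLY.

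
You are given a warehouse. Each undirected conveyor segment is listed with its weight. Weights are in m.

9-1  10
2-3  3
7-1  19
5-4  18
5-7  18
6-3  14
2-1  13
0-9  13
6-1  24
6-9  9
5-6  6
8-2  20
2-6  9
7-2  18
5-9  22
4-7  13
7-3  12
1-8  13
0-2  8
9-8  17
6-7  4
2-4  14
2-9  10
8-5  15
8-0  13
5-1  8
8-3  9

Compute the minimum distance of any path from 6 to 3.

Candidate routes:
6 → 7 → 3: 4+12 = 16
6 → 9 → 2 → 3: 9+10+3 = 22
6 → 3: 14 = 14
6 → 2 → 3: 9+3 = 12
Cheapest is 6 → 2 → 3 at 12 m.

12 m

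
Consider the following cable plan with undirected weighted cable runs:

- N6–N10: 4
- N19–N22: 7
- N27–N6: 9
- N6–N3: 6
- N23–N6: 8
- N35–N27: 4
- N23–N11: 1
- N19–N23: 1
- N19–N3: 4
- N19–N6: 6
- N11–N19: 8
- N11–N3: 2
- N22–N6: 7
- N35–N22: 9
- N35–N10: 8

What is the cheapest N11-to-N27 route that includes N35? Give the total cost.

Shortest N11→N35: N11–N23–N19–N22–N35 = 18
Shortest N35→N27: N35–N27 = 4
Total via N35: 18 + 4 = 22.

22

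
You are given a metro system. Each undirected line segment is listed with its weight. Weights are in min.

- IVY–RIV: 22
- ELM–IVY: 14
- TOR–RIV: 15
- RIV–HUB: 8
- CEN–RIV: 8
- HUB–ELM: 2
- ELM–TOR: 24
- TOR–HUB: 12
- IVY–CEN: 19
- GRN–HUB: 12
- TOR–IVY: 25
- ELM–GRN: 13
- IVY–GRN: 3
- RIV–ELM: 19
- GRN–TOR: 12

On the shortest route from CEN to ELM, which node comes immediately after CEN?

RIV

Enumerating some paths:
CEN - RIV - HUB - ELM: 8+8+2 = 18
CEN - IVY - ELM: 19+14 = 33
CEN - RIV - ELM: 8+19 = 27
The minimum is 18 min via CEN - RIV - HUB - ELM.
So from CEN the first move is to RIV.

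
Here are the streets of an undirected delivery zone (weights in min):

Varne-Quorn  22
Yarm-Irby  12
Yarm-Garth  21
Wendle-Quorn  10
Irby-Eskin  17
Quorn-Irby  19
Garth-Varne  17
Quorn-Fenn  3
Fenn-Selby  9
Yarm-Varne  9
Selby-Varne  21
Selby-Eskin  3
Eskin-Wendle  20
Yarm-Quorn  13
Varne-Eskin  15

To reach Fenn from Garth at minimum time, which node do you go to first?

Enumerating some paths:
Garth → Varne → Eskin → Selby → Fenn: 17+15+3+9 = 44
Garth → Varne → Quorn → Fenn: 17+22+3 = 42
Garth → Varne → Yarm → Quorn → Fenn: 17+9+13+3 = 42
Garth → Yarm → Quorn → Fenn: 21+13+3 = 37
Cheapest is Garth → Yarm → Quorn → Fenn at 37 min.
So from Garth the first move is to Yarm.

Yarm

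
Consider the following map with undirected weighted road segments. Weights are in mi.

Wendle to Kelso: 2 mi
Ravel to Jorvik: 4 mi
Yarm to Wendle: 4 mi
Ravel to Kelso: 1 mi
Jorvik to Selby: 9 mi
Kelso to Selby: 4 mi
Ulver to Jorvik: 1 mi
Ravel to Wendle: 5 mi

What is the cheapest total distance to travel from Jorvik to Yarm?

11 mi

Enumerating some paths:
Jorvik → Ravel → Wendle → Yarm: 4+5+4 = 13
Jorvik → Selby → Kelso → Wendle → Yarm: 9+4+2+4 = 19
Jorvik → Ravel → Kelso → Wendle → Yarm: 4+1+2+4 = 11
Cheapest is Jorvik → Ravel → Kelso → Wendle → Yarm at 11 mi.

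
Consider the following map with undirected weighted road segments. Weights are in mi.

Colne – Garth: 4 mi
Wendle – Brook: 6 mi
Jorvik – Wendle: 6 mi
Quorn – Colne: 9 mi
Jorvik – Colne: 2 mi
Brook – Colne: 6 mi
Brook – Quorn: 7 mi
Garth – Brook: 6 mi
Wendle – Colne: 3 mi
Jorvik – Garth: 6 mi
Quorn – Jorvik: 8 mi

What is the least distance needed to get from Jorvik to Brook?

8 mi

Shortest distances from Jorvik:
Jorvik: 0
Colne: 2  (via Jorvik)
Wendle: 5  (via Colne)
Garth: 6  (via Jorvik)
Quorn: 8  (via Jorvik)
Brook: 8  (via Colne)
Shortest route: Jorvik–Colne–Brook = 8 mi.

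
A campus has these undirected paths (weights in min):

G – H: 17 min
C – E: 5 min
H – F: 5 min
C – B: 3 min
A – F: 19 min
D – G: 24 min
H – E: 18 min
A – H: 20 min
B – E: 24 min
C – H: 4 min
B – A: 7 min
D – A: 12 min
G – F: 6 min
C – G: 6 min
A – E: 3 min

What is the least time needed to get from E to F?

Settle nodes by increasing distance from E:
E: 0
A: 3  (via E)
C: 5  (via E)
B: 8  (via C)
H: 9  (via C)
G: 11  (via C)
F: 14  (via H)
Shortest route: E → C → H → F = 14 min.

14 min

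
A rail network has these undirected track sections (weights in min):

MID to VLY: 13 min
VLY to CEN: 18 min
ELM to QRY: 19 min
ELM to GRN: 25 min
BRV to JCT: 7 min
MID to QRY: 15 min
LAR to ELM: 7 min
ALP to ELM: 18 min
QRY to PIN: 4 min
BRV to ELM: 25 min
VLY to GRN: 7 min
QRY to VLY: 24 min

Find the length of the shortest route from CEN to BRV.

Running Dijkstra from CEN:
CEN: 0
VLY: 18  (via CEN)
GRN: 25  (via VLY)
MID: 31  (via VLY)
QRY: 42  (via VLY)
PIN: 46  (via QRY)
ELM: 50  (via GRN)
LAR: 57  (via ELM)
ALP: 68  (via ELM)
BRV: 75  (via ELM)
Shortest route: CEN–VLY–GRN–ELM–BRV = 75 min.

75 min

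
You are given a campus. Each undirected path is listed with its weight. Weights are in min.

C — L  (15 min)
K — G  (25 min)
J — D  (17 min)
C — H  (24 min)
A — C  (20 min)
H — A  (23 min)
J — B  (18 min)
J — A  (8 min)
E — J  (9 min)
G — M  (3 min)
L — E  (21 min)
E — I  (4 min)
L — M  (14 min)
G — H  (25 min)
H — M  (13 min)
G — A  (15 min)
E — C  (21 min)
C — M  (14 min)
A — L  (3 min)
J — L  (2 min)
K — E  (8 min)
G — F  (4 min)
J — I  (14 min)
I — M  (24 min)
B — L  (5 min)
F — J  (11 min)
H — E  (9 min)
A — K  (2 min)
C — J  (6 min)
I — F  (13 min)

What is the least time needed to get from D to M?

33 min

Enumerating some paths:
D → J → L → M: 17+2+14 = 33
D → J → C → M: 17+6+14 = 37
D → J → F → G → M: 17+11+4+3 = 35
The minimum is 33 min via D → J → L → M.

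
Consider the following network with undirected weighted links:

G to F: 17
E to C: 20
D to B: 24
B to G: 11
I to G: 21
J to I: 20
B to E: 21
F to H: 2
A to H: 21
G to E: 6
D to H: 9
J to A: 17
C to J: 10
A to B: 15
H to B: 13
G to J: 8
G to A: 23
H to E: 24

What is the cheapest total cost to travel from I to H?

40

Settle nodes by increasing distance from I:
I: 0
J: 20  (via I)
G: 21  (via I)
E: 27  (via G)
C: 30  (via J)
B: 32  (via G)
A: 37  (via J)
F: 38  (via G)
H: 40  (via F)
Shortest route: I → G → F → H = 40.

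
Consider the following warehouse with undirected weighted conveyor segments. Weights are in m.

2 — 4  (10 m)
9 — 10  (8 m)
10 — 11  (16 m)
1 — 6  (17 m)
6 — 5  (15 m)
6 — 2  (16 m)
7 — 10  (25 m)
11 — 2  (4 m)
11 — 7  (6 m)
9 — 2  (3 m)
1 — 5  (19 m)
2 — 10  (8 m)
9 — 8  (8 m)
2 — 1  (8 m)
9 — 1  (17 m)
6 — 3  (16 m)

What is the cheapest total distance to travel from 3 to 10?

40 m

Candidate routes:
3–6–2–9–10: 16+16+3+8 = 43
3–6–2–10: 16+16+8 = 40
Cheapest is 3–6–2–10 at 40 m.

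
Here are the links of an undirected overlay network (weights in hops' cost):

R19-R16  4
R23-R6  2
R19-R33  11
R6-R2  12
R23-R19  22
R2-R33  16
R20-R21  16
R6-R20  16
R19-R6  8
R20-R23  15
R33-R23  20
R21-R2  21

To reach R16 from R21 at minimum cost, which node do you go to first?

Enumerating some paths:
R21 - R20 - R23 - R6 - R19 - R16: 16+15+2+8+4 = 45
R21 - R20 - R6 - R19 - R16: 16+16+8+4 = 44
R21 - R2 - R6 - R19 - R16: 21+12+8+4 = 45
The minimum is 44 hops' cost via R21 - R20 - R6 - R19 - R16.
So from R21 the first move is to R20.

R20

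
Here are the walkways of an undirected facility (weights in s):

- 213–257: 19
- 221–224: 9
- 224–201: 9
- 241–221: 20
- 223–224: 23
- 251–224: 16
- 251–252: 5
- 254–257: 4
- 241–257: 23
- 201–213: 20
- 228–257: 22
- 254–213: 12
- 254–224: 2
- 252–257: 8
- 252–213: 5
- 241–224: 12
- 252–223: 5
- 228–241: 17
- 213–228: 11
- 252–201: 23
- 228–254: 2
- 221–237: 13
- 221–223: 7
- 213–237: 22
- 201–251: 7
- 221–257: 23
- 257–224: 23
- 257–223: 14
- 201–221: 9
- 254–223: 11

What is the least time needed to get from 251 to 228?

19 s

Shortest distances from 251:
251: 0
252: 5  (via 251)
201: 7  (via 251)
213: 10  (via 252)
223: 10  (via 252)
257: 13  (via 252)
224: 16  (via 251)
221: 16  (via 201)
254: 17  (via 257)
228: 19  (via 254)
Shortest route: 251–252–257–254–228 = 19 s.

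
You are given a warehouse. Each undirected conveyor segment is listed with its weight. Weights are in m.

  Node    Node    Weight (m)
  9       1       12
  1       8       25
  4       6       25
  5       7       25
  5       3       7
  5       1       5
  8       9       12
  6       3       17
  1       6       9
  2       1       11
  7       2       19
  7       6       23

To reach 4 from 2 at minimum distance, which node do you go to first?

1

Enumerating some paths:
2–1–6–4: 11+9+25 = 45
2–1–5–3–6–4: 11+5+7+17+25 = 65
Cheapest is 2–1–6–4 at 45 m.
So from 2 the first move is to 1.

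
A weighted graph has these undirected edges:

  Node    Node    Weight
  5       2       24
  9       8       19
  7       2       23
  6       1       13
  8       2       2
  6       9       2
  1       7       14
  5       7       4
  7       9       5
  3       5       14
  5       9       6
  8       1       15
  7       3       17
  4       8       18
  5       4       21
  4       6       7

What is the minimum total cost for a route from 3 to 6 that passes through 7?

Best 3 to 7: 3 → 7 costing 17
Shortest 7→6: 7 → 9 → 6 = 7
Total via 7: 17 + 7 = 24.

24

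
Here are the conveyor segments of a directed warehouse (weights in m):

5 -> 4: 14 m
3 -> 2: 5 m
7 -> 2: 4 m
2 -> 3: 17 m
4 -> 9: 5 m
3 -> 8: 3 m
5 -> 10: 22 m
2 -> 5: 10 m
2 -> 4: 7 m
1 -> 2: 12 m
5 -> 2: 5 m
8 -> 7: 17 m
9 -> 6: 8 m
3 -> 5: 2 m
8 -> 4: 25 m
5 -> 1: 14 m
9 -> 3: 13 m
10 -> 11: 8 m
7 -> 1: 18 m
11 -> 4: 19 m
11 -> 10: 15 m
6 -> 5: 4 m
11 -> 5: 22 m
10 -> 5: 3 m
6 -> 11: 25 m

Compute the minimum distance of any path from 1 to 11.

Enumerating some paths:
1 - 2 - 3 - 5 - 10 - 11: 12+17+2+22+8 = 61
1 - 2 - 4 - 9 - 6 - 5 - 10 - 11: 12+7+5+8+4+22+8 = 66
1 - 2 - 4 - 9 - 6 - 11: 12+7+5+8+25 = 57
1 - 2 - 5 - 10 - 11: 12+10+22+8 = 52
Cheapest is 1 - 2 - 5 - 10 - 11 at 52 m.

52 m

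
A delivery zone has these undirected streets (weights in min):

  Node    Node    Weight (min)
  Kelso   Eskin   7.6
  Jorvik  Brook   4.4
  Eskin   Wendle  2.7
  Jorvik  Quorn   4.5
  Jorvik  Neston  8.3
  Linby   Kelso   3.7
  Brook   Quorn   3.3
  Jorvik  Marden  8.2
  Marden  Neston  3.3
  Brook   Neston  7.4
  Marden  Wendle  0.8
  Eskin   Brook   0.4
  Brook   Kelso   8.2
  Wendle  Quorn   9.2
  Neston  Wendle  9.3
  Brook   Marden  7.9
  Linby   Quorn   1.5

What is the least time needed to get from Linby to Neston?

Running Dijkstra from Linby:
Linby: 0
Quorn: 1.5  (via Linby)
Kelso: 3.7  (via Linby)
Brook: 4.8  (via Quorn)
Eskin: 5.2  (via Brook)
Jorvik: 6  (via Quorn)
Wendle: 7.9  (via Eskin)
Marden: 8.7  (via Wendle)
Neston: 12  (via Marden)
Shortest route: Linby → Quorn → Brook → Eskin → Wendle → Marden → Neston = 12 min.

12 min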